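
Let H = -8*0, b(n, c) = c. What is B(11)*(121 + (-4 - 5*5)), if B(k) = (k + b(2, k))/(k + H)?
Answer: 184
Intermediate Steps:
H = 0
B(k) = 2 (B(k) = (k + k)/(k + 0) = (2*k)/k = 2)
B(11)*(121 + (-4 - 5*5)) = 2*(121 + (-4 - 5*5)) = 2*(121 + (-4 - 25)) = 2*(121 - 29) = 2*92 = 184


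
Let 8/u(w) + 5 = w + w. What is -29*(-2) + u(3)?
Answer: 66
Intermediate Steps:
u(w) = 8/(-5 + 2*w) (u(w) = 8/(-5 + (w + w)) = 8/(-5 + 2*w))
-29*(-2) + u(3) = -29*(-2) + 8/(-5 + 2*3) = 58 + 8/(-5 + 6) = 58 + 8/1 = 58 + 8*1 = 58 + 8 = 66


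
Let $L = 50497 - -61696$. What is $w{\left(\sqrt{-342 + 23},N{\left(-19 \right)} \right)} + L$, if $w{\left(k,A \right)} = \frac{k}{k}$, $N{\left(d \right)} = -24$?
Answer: $112194$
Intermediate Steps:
$L = 112193$ ($L = 50497 + 61696 = 112193$)
$w{\left(k,A \right)} = 1$
$w{\left(\sqrt{-342 + 23},N{\left(-19 \right)} \right)} + L = 1 + 112193 = 112194$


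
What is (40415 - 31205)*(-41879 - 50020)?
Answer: -846389790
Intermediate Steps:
(40415 - 31205)*(-41879 - 50020) = 9210*(-91899) = -846389790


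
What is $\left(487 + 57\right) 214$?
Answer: $116416$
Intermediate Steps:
$\left(487 + 57\right) 214 = 544 \cdot 214 = 116416$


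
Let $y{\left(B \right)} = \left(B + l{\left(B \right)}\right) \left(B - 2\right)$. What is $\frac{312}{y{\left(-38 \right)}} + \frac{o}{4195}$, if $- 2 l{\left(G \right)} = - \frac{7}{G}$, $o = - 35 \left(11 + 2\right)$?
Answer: $\frac{389857}{4048175} \approx 0.096304$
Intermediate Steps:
$o = -455$ ($o = \left(-35\right) 13 = -455$)
$l{\left(G \right)} = \frac{7}{2 G}$ ($l{\left(G \right)} = - \frac{\left(-7\right) \frac{1}{G}}{2} = \frac{7}{2 G}$)
$y{\left(B \right)} = \left(-2 + B\right) \left(B + \frac{7}{2 B}\right)$ ($y{\left(B \right)} = \left(B + \frac{7}{2 B}\right) \left(B - 2\right) = \left(B + \frac{7}{2 B}\right) \left(-2 + B\right) = \left(-2 + B\right) \left(B + \frac{7}{2 B}\right)$)
$\frac{312}{y{\left(-38 \right)}} + \frac{o}{4195} = \frac{312}{\frac{7}{2} + \left(-38\right)^{2} - \frac{7}{-38} - -76} - \frac{455}{4195} = \frac{312}{\frac{7}{2} + 1444 - - \frac{7}{38} + 76} - \frac{91}{839} = \frac{312}{\frac{7}{2} + 1444 + \frac{7}{38} + 76} - \frac{91}{839} = \frac{312}{\frac{28950}{19}} - \frac{91}{839} = 312 \cdot \frac{19}{28950} - \frac{91}{839} = \frac{988}{4825} - \frac{91}{839} = \frac{389857}{4048175}$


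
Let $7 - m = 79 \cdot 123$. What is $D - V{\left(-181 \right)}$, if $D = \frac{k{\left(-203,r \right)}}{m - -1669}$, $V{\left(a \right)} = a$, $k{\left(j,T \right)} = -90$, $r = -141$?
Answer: $\frac{1455511}{8041} \approx 181.01$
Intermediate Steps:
$m = -9710$ ($m = 7 - 79 \cdot 123 = 7 - 9717 = -9710$)
$D = \frac{90}{8041}$ ($D = - \frac{90}{-9710 - -1669} = - \frac{90}{-9710 + 1669} = - \frac{90}{-8041} = \left(-90\right) \left(- \frac{1}{8041}\right) = \frac{90}{8041} \approx 0.011193$)
$D - V{\left(-181 \right)} = \frac{90}{8041} - -181 = \frac{90}{8041} + 181 = \frac{1455511}{8041}$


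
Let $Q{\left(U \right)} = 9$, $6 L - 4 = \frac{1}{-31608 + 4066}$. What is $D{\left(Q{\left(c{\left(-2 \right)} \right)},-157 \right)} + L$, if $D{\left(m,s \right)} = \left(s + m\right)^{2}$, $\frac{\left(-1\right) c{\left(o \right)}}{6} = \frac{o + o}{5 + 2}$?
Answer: $\frac{3619789975}{165252} \approx 21905.0$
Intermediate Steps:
$c{\left(o \right)} = - \frac{12 o}{7}$ ($c{\left(o \right)} = - 6 \frac{o + o}{5 + 2} = - 6 \frac{2 o}{7} = - \frac{12 o}{7}$)
$L = \frac{110167}{165252}$ ($L = \frac{2}{3} + \frac{1}{6 \left(-31608 + 4066\right)} = \frac{2}{3} + \frac{1}{6 \left(-27542\right)} = \frac{2}{3} + \frac{1}{6} \left(- \frac{1}{27542}\right) = \frac{2}{3} - \frac{1}{165252} = \frac{110167}{165252} \approx 0.66666$)
$D{\left(m,s \right)} = \left(m + s\right)^{2}$
$D{\left(Q{\left(c{\left(-2 \right)} \right)},-157 \right)} + L = \left(9 - 157\right)^{2} + \frac{110167}{165252} = \left(-148\right)^{2} + \frac{110167}{165252} = 21904 + \frac{110167}{165252} = \frac{3619789975}{165252}$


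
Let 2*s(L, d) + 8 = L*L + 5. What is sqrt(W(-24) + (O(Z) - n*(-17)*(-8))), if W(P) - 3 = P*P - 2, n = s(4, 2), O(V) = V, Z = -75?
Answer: I*sqrt(382) ≈ 19.545*I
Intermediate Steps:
s(L, d) = -3/2 + L**2/2 (s(L, d) = -4 + (L*L + 5)/2 = -4 + (L**2 + 5)/2 = -4 + (5 + L**2)/2 = -4 + (5/2 + L**2/2) = -3/2 + L**2/2)
n = 13/2 (n = -3/2 + (1/2)*4**2 = -3/2 + (1/2)*16 = -3/2 + 8 = 13/2 ≈ 6.5000)
W(P) = 1 + P**2 (W(P) = 3 + (P*P - 2) = 3 + (P**2 - 2) = 3 + (-2 + P**2) = 1 + P**2)
sqrt(W(-24) + (O(Z) - n*(-17)*(-8))) = sqrt((1 + (-24)**2) + (-75 - (13/2)*(-17)*(-8))) = sqrt((1 + 576) + (-75 - (-221)*(-8)/2)) = sqrt(577 + (-75 - 1*884)) = sqrt(577 + (-75 - 884)) = sqrt(577 - 959) = sqrt(-382) = I*sqrt(382)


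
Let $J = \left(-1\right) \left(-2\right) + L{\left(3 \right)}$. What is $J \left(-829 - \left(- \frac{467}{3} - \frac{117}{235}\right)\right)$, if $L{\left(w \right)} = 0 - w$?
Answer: $\frac{474349}{705} \approx 672.84$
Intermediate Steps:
$L{\left(w \right)} = - w$
$J = -1$ ($J = \left(-1\right) \left(-2\right) - 3 = 2 - 3 = -1$)
$J \left(-829 - \left(- \frac{467}{3} - \frac{117}{235}\right)\right) = - (-829 - \left(- \frac{467}{3} - \frac{117}{235}\right)) = - (-829 - - \frac{110096}{705}) = - (-829 + \left(\frac{117}{235} + \frac{467}{3}\right)) = - (-829 + \frac{110096}{705}) = \left(-1\right) \left(- \frac{474349}{705}\right) = \frac{474349}{705}$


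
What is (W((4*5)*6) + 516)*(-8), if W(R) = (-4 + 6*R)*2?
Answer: -15584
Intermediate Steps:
W(R) = -8 + 12*R
(W((4*5)*6) + 516)*(-8) = ((-8 + 12*((4*5)*6)) + 516)*(-8) = ((-8 + 12*(20*6)) + 516)*(-8) = ((-8 + 12*120) + 516)*(-8) = ((-8 + 1440) + 516)*(-8) = (1432 + 516)*(-8) = 1948*(-8) = -15584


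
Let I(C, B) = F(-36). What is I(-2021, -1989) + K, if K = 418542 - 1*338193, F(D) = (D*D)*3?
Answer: 84237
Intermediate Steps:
F(D) = 3*D² (F(D) = D²*3 = 3*D²)
I(C, B) = 3888 (I(C, B) = 3*(-36)² = 3*1296 = 3888)
K = 80349 (K = 418542 - 338193 = 80349)
I(-2021, -1989) + K = 3888 + 80349 = 84237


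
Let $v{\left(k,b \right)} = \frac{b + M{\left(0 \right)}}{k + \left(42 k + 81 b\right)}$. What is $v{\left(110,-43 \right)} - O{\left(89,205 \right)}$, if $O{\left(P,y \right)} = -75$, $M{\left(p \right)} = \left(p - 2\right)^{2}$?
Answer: $\frac{93486}{1247} \approx 74.969$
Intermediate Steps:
$M{\left(p \right)} = \left(-2 + p\right)^{2}$
$v{\left(k,b \right)} = \frac{4 + b}{43 k + 81 b}$ ($v{\left(k,b \right)} = \frac{b + \left(-2 + 0\right)^{2}}{k + \left(42 k + 81 b\right)} = \frac{b + \left(-2\right)^{2}}{43 k + 81 b} = \frac{b + 4}{43 k + 81 b} = \frac{4 + b}{43 k + 81 b}$)
$v{\left(110,-43 \right)} - O{\left(89,205 \right)} = \frac{4 - 43}{43 \cdot 110 + 81 \left(-43\right)} - -75 = \frac{1}{4730 - 3483} \left(-39\right) + 75 = \frac{1}{1247} \left(-39\right) + 75 = - \frac{39}{1247} + 75 = \frac{93486}{1247}$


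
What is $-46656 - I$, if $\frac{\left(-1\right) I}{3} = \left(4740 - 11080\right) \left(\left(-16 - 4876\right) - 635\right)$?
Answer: $105076884$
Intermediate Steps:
$I = -105123540$ ($I = - 3 \left(4740 - 11080\right) \left(\left(-16 - 4876\right) - 635\right) = - 3 \left(- 6340 \left(\left(-16 - 4876\right) - 635\right)\right) = - 3 \left(- 6340 \left(-4892 - 635\right)\right) = - 3 \left(\left(-6340\right) \left(-5527\right)\right) = \left(-3\right) 35041180 = -105123540$)
$-46656 - I = -46656 - -105123540 = -46656 + 105123540 = 105076884$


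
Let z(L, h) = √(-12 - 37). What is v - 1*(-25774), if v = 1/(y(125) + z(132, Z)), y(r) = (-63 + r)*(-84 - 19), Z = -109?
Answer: 1051090647444/40781045 - 7*I/40781045 ≈ 25774.0 - 1.7165e-7*I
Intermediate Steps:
z(L, h) = 7*I (z(L, h) = √(-49) = 7*I)
y(r) = 6489 - 103*r (y(r) = (-63 + r)*(-103) = 6489 - 103*r)
v = (-6386 - 7*I)/40781045 (v = 1/((6489 - 103*125) + 7*I) = 1/((6489 - 12875) + 7*I) = 1/(-6386 + 7*I) = (-6386 - 7*I)/40781045 ≈ -0.00015659 - 1.7165e-7*I)
v - 1*(-25774) = (-6386/40781045 - 7*I/40781045) - 1*(-25774) = (-6386/40781045 - 7*I/40781045) + 25774 = 1051090647444/40781045 - 7*I/40781045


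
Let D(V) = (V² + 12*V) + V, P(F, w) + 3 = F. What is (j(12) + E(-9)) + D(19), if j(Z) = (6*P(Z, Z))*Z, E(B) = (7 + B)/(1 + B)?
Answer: 5025/4 ≈ 1256.3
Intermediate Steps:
P(F, w) = -3 + F
E(B) = (7 + B)/(1 + B)
D(V) = V² + 13*V
j(Z) = Z*(-18 + 6*Z) (j(Z) = (6*(-3 + Z))*Z = (-18 + 6*Z)*Z = Z*(-18 + 6*Z))
(j(12) + E(-9)) + D(19) = (6*12*(-3 + 12) + (7 - 9)/(1 - 9)) + 19*(13 + 19) = (6*12*9 - 2/(-8)) + 19*32 = (648 - ⅛*(-2)) + 608 = (648 + ¼) + 608 = 2593/4 + 608 = 5025/4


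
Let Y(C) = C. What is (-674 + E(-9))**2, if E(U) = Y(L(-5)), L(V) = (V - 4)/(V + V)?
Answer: 45306361/100 ≈ 4.5306e+5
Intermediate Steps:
L(V) = (-4 + V)/(2*V) (L(V) = (-4 + V)/((2*V)) = (-4 + V)*(1/(2*V)) = (-4 + V)/(2*V))
E(U) = 9/10 (E(U) = (1/2)*(-4 - 5)/(-5) = (1/2)*(-1/5)*(-9) = 9/10)
(-674 + E(-9))**2 = (-674 + 9/10)**2 = (-6731/10)**2 = 45306361/100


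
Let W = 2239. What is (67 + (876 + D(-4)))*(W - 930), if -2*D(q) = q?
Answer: 1237005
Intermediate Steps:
D(q) = -q/2
(67 + (876 + D(-4)))*(W - 930) = (67 + (876 - 1/2*(-4)))*(2239 - 930) = (67 + (876 + 2))*1309 = (67 + 878)*1309 = 945*1309 = 1237005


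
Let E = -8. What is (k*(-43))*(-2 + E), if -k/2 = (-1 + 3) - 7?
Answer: 4300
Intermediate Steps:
k = 10 (k = -2*((-1 + 3) - 7) = -2*(2 - 7) = -2*(-5) = 10)
(k*(-43))*(-2 + E) = (10*(-43))*(-2 - 8) = -430*(-10) = 4300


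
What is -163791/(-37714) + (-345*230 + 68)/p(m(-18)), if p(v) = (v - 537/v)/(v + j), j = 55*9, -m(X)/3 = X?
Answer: -484384569093/490282 ≈ -9.8797e+5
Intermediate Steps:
m(X) = -3*X
j = 495
p(v) = (v - 537/v)/(495 + v) (p(v) = (v - 537/v)/(v + 495) = (v - 537/v)/(495 + v))
-163791/(-37714) + (-345*230 + 68)/p(m(-18)) = -163791/(-37714) + (-345*230 + 68)/(((-537 + (-3*(-18))**2)/(((-3*(-18)))*(495 - 3*(-18))))) = -163791*(-1/37714) + (-79350 + 68)/(((-537 + 54**2)/(54*(495 + 54)))) = 163791/37714 - 79282*29646/(-537 + 2916) = 163791/37714 - 79282/((1/54)*(1/549)*2379) = 163791/37714 - 79282/13/162 = 163791/37714 - 79282*162/13 = 163791/37714 - 12843684/13 = -484384569093/490282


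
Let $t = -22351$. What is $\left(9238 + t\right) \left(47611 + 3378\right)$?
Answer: $-668618757$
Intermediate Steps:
$\left(9238 + t\right) \left(47611 + 3378\right) = \left(9238 - 22351\right) \left(47611 + 3378\right) = \left(-13113\right) 50989 = -668618757$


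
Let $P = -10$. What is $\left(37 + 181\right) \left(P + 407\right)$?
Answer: $86546$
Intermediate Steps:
$\left(37 + 181\right) \left(P + 407\right) = \left(37 + 181\right) \left(-10 + 407\right) = 218 \cdot 397 = 86546$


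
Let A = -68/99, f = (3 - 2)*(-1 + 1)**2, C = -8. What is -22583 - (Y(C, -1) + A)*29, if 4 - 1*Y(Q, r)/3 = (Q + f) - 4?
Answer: -2371553/99 ≈ -23955.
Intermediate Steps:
f = 0 (f = 1*0**2 = 1*0 = 0)
Y(Q, r) = 24 - 3*Q (Y(Q, r) = 12 - 3*((Q + 0) - 4) = 12 - 3*(Q - 4) = 12 - 3*(-4 + Q) = 12 + (12 - 3*Q) = 24 - 3*Q)
A = -68/99 (A = -68*1/99 = -68/99 ≈ -0.68687)
-22583 - (Y(C, -1) + A)*29 = -22583 - ((24 - 3*(-8)) - 68/99)*29 = -22583 - ((24 + 24) - 68/99)*29 = -22583 - (48 - 68/99)*29 = -22583 - 4684*29/99 = -22583 - 1*135836/99 = -22583 - 135836/99 = -2371553/99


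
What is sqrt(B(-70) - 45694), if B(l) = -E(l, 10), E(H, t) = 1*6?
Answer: 10*I*sqrt(457) ≈ 213.78*I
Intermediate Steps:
E(H, t) = 6
B(l) = -6 (B(l) = -1*6 = -6)
sqrt(B(-70) - 45694) = sqrt(-6 - 45694) = sqrt(-45700) = 10*I*sqrt(457)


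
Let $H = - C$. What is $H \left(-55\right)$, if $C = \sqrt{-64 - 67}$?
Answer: $55 i \sqrt{131} \approx 629.5 i$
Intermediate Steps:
$C = i \sqrt{131}$ ($C = \sqrt{-131} = i \sqrt{131} \approx 11.446 i$)
$H = - i \sqrt{131} \approx - 11.446 i$
$H \left(-55\right) = - i \sqrt{131} \left(-55\right) = 55 i \sqrt{131}$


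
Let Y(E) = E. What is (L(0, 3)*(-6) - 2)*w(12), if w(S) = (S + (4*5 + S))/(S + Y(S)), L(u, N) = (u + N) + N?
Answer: -209/3 ≈ -69.667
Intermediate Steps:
L(u, N) = u + 2*N (L(u, N) = (N + u) + N = u + 2*N)
w(S) = (20 + 2*S)/(2*S) (w(S) = (S + (4*5 + S))/(S + S) = (S + (20 + S))/((2*S)) = (20 + 2*S)*(1/(2*S)) = (20 + 2*S)/(2*S))
(L(0, 3)*(-6) - 2)*w(12) = ((0 + 2*3)*(-6) - 2)*((10 + 12)/12) = ((0 + 6)*(-6) - 2)*((1/12)*22) = (6*(-6) - 2)*(11/6) = (-36 - 2)*(11/6) = -38*11/6 = -209/3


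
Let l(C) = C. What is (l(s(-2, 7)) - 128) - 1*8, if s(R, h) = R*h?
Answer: -150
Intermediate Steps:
(l(s(-2, 7)) - 128) - 1*8 = (-2*7 - 128) - 1*8 = (-14 - 128) - 8 = -142 - 8 = -150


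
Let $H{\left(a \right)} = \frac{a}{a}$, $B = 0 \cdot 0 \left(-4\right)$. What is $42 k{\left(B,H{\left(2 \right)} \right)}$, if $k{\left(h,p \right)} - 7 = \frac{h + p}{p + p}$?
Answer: $315$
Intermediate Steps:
$B = 0$ ($B = 0 \left(-4\right) = 0$)
$H{\left(a \right)} = 1$
$k{\left(h,p \right)} = 7 + \frac{h + p}{2 p}$ ($k{\left(h,p \right)} = 7 + \frac{h + p}{p + p} = 7 + \frac{h + p}{2 p}$)
$42 k{\left(B,H{\left(2 \right)} \right)} = 42 \frac{0 + 15 \cdot 1}{2 \cdot 1} = 42 \cdot \frac{1}{2} \cdot 1 \left(0 + 15\right) = 42 \cdot \frac{1}{2} \cdot 1 \cdot 15 = 42 \cdot \frac{15}{2} = 315$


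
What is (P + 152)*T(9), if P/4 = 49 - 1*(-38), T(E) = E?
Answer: 4500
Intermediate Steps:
P = 348 (P = 4*(49 - 1*(-38)) = 4*(49 + 38) = 4*87 = 348)
(P + 152)*T(9) = (348 + 152)*9 = 500*9 = 4500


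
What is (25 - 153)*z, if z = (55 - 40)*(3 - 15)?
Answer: 23040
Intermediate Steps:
z = -180 (z = 15*(-12) = -180)
(25 - 153)*z = (25 - 153)*(-180) = -128*(-180) = 23040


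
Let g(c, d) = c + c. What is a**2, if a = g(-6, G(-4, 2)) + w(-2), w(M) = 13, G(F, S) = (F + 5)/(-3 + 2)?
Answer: 1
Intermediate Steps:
G(F, S) = -5 - F (G(F, S) = (5 + F)/(-1) = (5 + F)*(-1) = -5 - F)
g(c, d) = 2*c
a = 1 (a = 2*(-6) + 13 = -12 + 13 = 1)
a**2 = 1**2 = 1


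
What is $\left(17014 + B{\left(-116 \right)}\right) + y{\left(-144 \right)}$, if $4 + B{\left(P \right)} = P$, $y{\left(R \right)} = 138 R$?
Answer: $-2978$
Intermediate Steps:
$B{\left(P \right)} = -4 + P$
$\left(17014 + B{\left(-116 \right)}\right) + y{\left(-144 \right)} = \left(17014 - 120\right) + 138 \left(-144\right) = \left(17014 - 120\right) - 19872 = 16894 - 19872 = -2978$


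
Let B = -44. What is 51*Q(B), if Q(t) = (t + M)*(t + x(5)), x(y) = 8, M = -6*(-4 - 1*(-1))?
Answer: 47736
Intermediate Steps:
M = 18 (M = -6*(-4 + 1) = -6*(-3) = 18)
Q(t) = (8 + t)*(18 + t) (Q(t) = (t + 18)*(t + 8) = (18 + t)*(8 + t) = (8 + t)*(18 + t))
51*Q(B) = 51*(144 + (-44)² + 26*(-44)) = 51*(144 + 1936 - 1144) = 51*936 = 47736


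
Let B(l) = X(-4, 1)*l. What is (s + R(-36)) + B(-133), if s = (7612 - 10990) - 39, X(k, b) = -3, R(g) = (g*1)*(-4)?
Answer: -2874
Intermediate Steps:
R(g) = -4*g (R(g) = g*(-4) = -4*g)
B(l) = -3*l
s = -3417 (s = -3378 - 39 = -3417)
(s + R(-36)) + B(-133) = (-3417 - 4*(-36)) - 3*(-133) = (-3417 + 144) + 399 = -3273 + 399 = -2874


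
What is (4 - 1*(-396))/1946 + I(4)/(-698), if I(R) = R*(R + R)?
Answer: 54232/339577 ≈ 0.15970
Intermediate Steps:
I(R) = 2*R² (I(R) = R*(2*R) = 2*R²)
(4 - 1*(-396))/1946 + I(4)/(-698) = (4 - 1*(-396))/1946 + (2*4²)/(-698) = (4 + 396)*(1/1946) + (2*16)*(-1/698) = 400*(1/1946) + 32*(-1/698) = 200/973 - 16/349 = 54232/339577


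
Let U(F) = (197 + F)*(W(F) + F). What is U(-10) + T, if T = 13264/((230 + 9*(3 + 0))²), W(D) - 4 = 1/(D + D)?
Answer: -1494225443/1320980 ≈ -1131.1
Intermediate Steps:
W(D) = 4 + 1/(2*D) (W(D) = 4 + 1/(D + D) = 4 + 1/(2*D))
U(F) = (197 + F)*(4 + F + 1/(2*F)) (U(F) = (197 + F)*((4 + 1/(2*F)) + F) = (197 + F)*(4 + F + 1/(2*F)))
T = 13264/66049 (T = 13264/((230 + 9*3)²) = 13264/((230 + 27)²) = 13264/(257²) = 13264/66049 ≈ 0.20082)
U(-10) + T = (1577/2 + (-10)² + 201*(-10) + (197/2)/(-10)) + 13264/66049 = (1577/2 + 100 - 2010 + (197/2)*(-⅒)) + 13264/66049 = (1577/2 + 100 - 2010 - 197/20) + 13264/66049 = -22627/20 + 13264/66049 = -1494225443/1320980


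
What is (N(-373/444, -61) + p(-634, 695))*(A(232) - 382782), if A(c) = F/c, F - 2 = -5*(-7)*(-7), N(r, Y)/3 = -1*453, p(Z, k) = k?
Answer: 7370870361/29 ≈ 2.5417e+8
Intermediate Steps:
N(r, Y) = -1359 (N(r, Y) = 3*(-1*453) = 3*(-453) = -1359)
F = -243 (F = 2 - 5*(-7)*(-7) = 2 + 35*(-7) = 2 - 245 = -243)
A(c) = -243/c
(N(-373/444, -61) + p(-634, 695))*(A(232) - 382782) = (-1359 + 695)*(-243/232 - 382782) = -664*(-243*1/232 - 382782) = -664*(-243/232 - 382782) = -664*(-88805667/232) = 7370870361/29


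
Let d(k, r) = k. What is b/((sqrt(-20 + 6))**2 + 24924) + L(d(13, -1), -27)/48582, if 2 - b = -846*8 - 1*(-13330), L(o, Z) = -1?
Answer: -31872283/121017762 ≈ -0.26337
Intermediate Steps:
b = -6560 (b = 2 - (-846*8 - 1*(-13330)) = 2 - (-6768 + 13330) = 2 - 1*6562 = 2 - 6562 = -6560)
b/((sqrt(-20 + 6))**2 + 24924) + L(d(13, -1), -27)/48582 = -6560/((sqrt(-20 + 6))**2 + 24924) - 1/48582 = -6560/((sqrt(-14))**2 + 24924) - 1*1/48582 = -6560/((I*sqrt(14))**2 + 24924) - 1/48582 = -6560/(-14 + 24924) - 1/48582 = -6560/24910 - 1/48582 = -6560*1/24910 - 1/48582 = -656/2491 - 1/48582 = -31872283/121017762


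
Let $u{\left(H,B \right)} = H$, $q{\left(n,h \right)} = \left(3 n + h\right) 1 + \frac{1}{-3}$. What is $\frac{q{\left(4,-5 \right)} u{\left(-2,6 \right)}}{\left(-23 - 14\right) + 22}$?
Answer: $\frac{8}{9} \approx 0.88889$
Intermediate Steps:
$q{\left(n,h \right)} = - \frac{1}{3} + h + 3 n$ ($q{\left(n,h \right)} = \left(h + 3 n\right) 1 - \frac{1}{3} = \left(h + 3 n\right) - \frac{1}{3} = - \frac{1}{3} + h + 3 n$)
$\frac{q{\left(4,-5 \right)} u{\left(-2,6 \right)}}{\left(-23 - 14\right) + 22} = \frac{\left(- \frac{1}{3} - 5 + 3 \cdot 4\right) \left(-2\right)}{\left(-23 - 14\right) + 22} = \frac{\left(- \frac{1}{3} - 5 + 12\right) \left(-2\right)}{-37 + 22} = \frac{\frac{20}{3} \left(-2\right)}{-15} = \left(- \frac{40}{3}\right) \left(- \frac{1}{15}\right) = \frac{8}{9}$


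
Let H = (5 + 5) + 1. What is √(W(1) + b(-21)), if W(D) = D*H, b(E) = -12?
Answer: I ≈ 1.0*I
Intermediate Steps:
H = 11 (H = 10 + 1 = 11)
W(D) = 11*D (W(D) = D*11 = 11*D)
√(W(1) + b(-21)) = √(11*1 - 12) = √(11 - 12) = √(-1) = I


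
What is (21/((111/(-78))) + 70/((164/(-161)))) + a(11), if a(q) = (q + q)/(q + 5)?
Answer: -996381/12136 ≈ -82.101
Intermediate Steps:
a(q) = 2*q/(5 + q) (a(q) = (2*q)/(5 + q) = 2*q/(5 + q))
(21/((111/(-78))) + 70/((164/(-161)))) + a(11) = (21/((111/(-78))) + 70/((164/(-161)))) + 2*11/(5 + 11) = (21/((111*(-1/78))) + 70/((164*(-1/161)))) + 2*11/16 = (21/(-37/26) + 70/(-164/161)) + 2*11*(1/16) = (21*(-26/37) + 70*(-161/164)) + 11/8 = (-546/37 - 5635/82) + 11/8 = -253267/3034 + 11/8 = -996381/12136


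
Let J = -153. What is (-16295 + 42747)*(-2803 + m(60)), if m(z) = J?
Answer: -78192112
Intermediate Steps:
m(z) = -153
(-16295 + 42747)*(-2803 + m(60)) = (-16295 + 42747)*(-2803 - 153) = 26452*(-2956) = -78192112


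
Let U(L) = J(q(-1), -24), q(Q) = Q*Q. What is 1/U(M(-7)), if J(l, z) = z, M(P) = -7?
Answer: -1/24 ≈ -0.041667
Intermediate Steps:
q(Q) = Q²
U(L) = -24
1/U(M(-7)) = 1/(-24) = -1/24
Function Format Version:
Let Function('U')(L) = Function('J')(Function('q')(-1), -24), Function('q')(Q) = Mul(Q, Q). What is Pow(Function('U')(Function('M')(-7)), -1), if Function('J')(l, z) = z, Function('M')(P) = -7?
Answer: Rational(-1, 24) ≈ -0.041667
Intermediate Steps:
Function('q')(Q) = Pow(Q, 2)
Function('U')(L) = -24
Pow(Function('U')(Function('M')(-7)), -1) = Pow(-24, -1) = Rational(-1, 24)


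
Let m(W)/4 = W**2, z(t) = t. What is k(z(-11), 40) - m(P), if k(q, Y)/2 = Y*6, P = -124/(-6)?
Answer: -11056/9 ≈ -1228.4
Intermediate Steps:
P = 62/3 (P = -124*(-1/6) = 62/3 ≈ 20.667)
m(W) = 4*W**2
k(q, Y) = 12*Y (k(q, Y) = 2*(Y*6) = 2*(6*Y) = 12*Y)
k(z(-11), 40) - m(P) = 12*40 - 4*(62/3)**2 = 480 - 4*3844/9 = 480 - 1*15376/9 = 480 - 15376/9 = -11056/9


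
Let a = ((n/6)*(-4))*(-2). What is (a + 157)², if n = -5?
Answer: 203401/9 ≈ 22600.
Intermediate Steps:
a = -20/3 (a = (-5/6*(-4))*(-2) = (-5*⅙*(-4))*(-2) = -⅚*(-4)*(-2) = (10/3)*(-2) = -20/3 ≈ -6.6667)
(a + 157)² = (-20/3 + 157)² = (451/3)² = 203401/9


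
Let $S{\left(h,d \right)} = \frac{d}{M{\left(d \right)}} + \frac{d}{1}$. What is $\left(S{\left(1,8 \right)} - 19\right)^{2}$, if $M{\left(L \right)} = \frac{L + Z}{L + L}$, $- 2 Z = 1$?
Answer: $\frac{8281}{225} \approx 36.804$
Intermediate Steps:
$Z = - \frac{1}{2}$ ($Z = \left(- \frac{1}{2}\right) 1 = - \frac{1}{2} \approx -0.5$)
$M{\left(L \right)} = \frac{- \frac{1}{2} + L}{2 L}$ ($M{\left(L \right)} = \frac{L - \frac{1}{2}}{L + L} = \frac{- \frac{1}{2} + L}{2 L}$)
$S{\left(h,d \right)} = d + \frac{4 d^{2}}{-1 + 2 d}$ ($S{\left(h,d \right)} = \frac{d}{\frac{1}{4} \frac{1}{d} \left(-1 + 2 d\right)} + \frac{d}{1} = d \frac{4 d}{-1 + 2 d} + d 1 = \frac{4 d^{2}}{-1 + 2 d} + d = d + \frac{4 d^{2}}{-1 + 2 d}$)
$\left(S{\left(1,8 \right)} - 19\right)^{2} = \left(\frac{8 \left(-1 + 6 \cdot 8\right)}{-1 + 2 \cdot 8} - 19\right)^{2} = \left(\frac{8 \left(-1 + 48\right)}{-1 + 16} - 19\right)^{2} = \left(8 \cdot \frac{1}{15} \cdot 47 - 19\right)^{2} = \left(\frac{376}{15} - 19\right)^{2} = \left(\frac{91}{15}\right)^{2} = \frac{8281}{225}$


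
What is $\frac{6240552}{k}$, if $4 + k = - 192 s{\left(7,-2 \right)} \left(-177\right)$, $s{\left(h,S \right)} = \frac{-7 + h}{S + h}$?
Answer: $-1560138$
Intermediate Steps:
$s{\left(h,S \right)} = \frac{-7 + h}{S + h}$
$k = -4$ ($k = -4 + - 192 \frac{-7 + 7}{-2 + 7} \left(-177\right) = -4 + - 192 \cdot \frac{1}{5} \cdot 0 \left(-177\right) = -4 + \left(-192\right) 0 \left(-177\right) = -4 + 0 \left(-177\right) = -4 + 0 = -4$)
$\frac{6240552}{k} = \frac{6240552}{-4} = 6240552 \left(- \frac{1}{4}\right) = -1560138$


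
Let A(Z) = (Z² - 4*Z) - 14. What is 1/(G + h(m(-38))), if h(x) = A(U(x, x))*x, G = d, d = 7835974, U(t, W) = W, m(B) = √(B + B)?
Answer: I/(2*(90*√19 + 3918139*I)) ≈ 1.2761e-7 + 1.2777e-11*I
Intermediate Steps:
m(B) = √2*√B (m(B) = √(2*B) = √2*√B)
G = 7835974
A(Z) = -14 + Z² - 4*Z
h(x) = x*(-14 + x² - 4*x) (h(x) = (-14 + x² - 4*x)*x = x*(-14 + x² - 4*x))
1/(G + h(m(-38))) = 1/(7835974 + (√2*√(-38))*(-14 + (√2*√(-38))² - 4*√2*√(-38))) = 1/(7835974 + (√2*(I*√38))*(-14 + (√2*(I*√38))² - 4*√2*I*√38)) = 1/(7835974 + (2*I*√19)*(-14 + (2*I*√19)² - 8*I*√19)) = 1/(7835974 + (2*I*√19)*(-14 - 76 - 8*I*√19)) = 1/(7835974 + (2*I*√19)*(-90 - 8*I*√19)) = 1/(7835974 + 2*I*√19*(-90 - 8*I*√19))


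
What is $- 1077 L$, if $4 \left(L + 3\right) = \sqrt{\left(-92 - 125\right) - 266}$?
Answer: $3231 - \frac{1077 i \sqrt{483}}{4} \approx 3231.0 - 5917.4 i$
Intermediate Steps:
$L = -3 + \frac{i \sqrt{483}}{4}$ ($L = -3 + \frac{\sqrt{\left(-92 - 125\right) - 266}}{4} = -3 + \frac{\sqrt{-217 - 266}}{4} = -3 + \frac{\sqrt{-483}}{4} = -3 + \frac{i \sqrt{483}}{4} \approx -3.0 + 5.4943 i$)
$- 1077 L = - 1077 \left(-3 + \frac{i \sqrt{483}}{4}\right) = 3231 - \frac{1077 i \sqrt{483}}{4}$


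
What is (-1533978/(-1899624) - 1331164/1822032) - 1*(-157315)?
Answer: 2835912104184515/18026956854 ≈ 1.5732e+5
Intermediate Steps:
(-1533978/(-1899624) - 1331164/1822032) - 1*(-157315) = (-1533978*(-1/1899624) - 1331164*1/1822032) + 157315 = (255663/316604 - 332791/455508) + 157315 = 1386697505/18026956854 + 157315 = 2835912104184515/18026956854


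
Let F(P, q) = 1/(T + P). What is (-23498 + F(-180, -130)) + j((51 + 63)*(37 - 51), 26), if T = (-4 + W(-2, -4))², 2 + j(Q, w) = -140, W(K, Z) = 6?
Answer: -4160641/176 ≈ -23640.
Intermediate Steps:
j(Q, w) = -142 (j(Q, w) = -2 - 140 = -142)
T = 4 (T = (-4 + 6)² = 2² = 4)
F(P, q) = 1/(4 + P)
(-23498 + F(-180, -130)) + j((51 + 63)*(37 - 51), 26) = (-23498 + 1/(4 - 180)) - 142 = (-23498 + 1/(-176)) - 142 = (-23498 - 1/176) - 142 = -4135649/176 - 142 = -4160641/176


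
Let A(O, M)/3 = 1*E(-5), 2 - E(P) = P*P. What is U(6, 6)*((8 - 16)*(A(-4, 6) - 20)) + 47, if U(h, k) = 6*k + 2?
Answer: 27103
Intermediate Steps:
U(h, k) = 2 + 6*k
E(P) = 2 - P² (E(P) = 2 - P*P = 2 - P²)
A(O, M) = -69 (A(O, M) = 3*(1*(2 - 1*(-5)²)) = 3*(1*(2 - 1*25)) = 3*(1*(2 - 25)) = 3*(1*(-23)) = 3*(-23) = -69)
U(6, 6)*((8 - 16)*(A(-4, 6) - 20)) + 47 = (2 + 6*6)*((8 - 16)*(-69 - 20)) + 47 = (2 + 36)*(-8*(-89)) + 47 = 38*712 + 47 = 27056 + 47 = 27103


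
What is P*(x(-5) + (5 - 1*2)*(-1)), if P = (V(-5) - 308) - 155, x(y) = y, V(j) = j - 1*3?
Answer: 3768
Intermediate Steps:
V(j) = -3 + j (V(j) = j - 3 = -3 + j)
P = -471 (P = ((-3 - 5) - 308) - 155 = (-8 - 308) - 155 = -316 - 155 = -471)
P*(x(-5) + (5 - 1*2)*(-1)) = -471*(-5 + (5 - 1*2)*(-1)) = -471*(-5 + (5 - 2)*(-1)) = -471*(-5 + 3*(-1)) = -471*(-5 - 3) = -471*(-8) = 3768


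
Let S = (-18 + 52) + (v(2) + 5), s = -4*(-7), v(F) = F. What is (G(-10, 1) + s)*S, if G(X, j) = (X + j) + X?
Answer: 369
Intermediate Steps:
s = 28
G(X, j) = j + 2*X
S = 41 (S = (-18 + 52) + (2 + 5) = 34 + 7 = 41)
(G(-10, 1) + s)*S = ((1 + 2*(-10)) + 28)*41 = ((1 - 20) + 28)*41 = (-19 + 28)*41 = 9*41 = 369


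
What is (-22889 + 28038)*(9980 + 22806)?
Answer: 168815114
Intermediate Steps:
(-22889 + 28038)*(9980 + 22806) = 5149*32786 = 168815114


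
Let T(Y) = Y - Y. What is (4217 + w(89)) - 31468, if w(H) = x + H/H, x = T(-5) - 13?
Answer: -27263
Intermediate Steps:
T(Y) = 0
x = -13 (x = 0 - 13 = -13)
w(H) = -12 (w(H) = -13 + H/H = -13 + 1 = -12)
(4217 + w(89)) - 31468 = (4217 - 12) - 31468 = 4205 - 31468 = -27263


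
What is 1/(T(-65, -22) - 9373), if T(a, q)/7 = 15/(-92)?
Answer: -92/862421 ≈ -0.00010668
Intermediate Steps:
T(a, q) = -105/92 (T(a, q) = 7*(15/(-92)) = 7*(15*(-1/92)) = 7*(-15/92) = -105/92)
1/(T(-65, -22) - 9373) = 1/(-105/92 - 9373) = 1/(-862421/92) = -92/862421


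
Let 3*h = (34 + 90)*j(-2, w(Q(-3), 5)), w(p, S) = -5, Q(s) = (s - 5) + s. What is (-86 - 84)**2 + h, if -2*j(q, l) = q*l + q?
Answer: 86204/3 ≈ 28735.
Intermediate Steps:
Q(s) = -5 + 2*s (Q(s) = (-5 + s) + s = -5 + 2*s)
j(q, l) = -q/2 - l*q/2 (j(q, l) = -(q*l + q)/2 = -(l*q + q)/2 = -(q + l*q)/2 = -q/2 - l*q/2)
h = -496/3 (h = ((34 + 90)*(-1/2*(-2)*(1 - 5)))/3 = (124*(-1/2*(-2)*(-4)))/3 = (124*(-4))/3 = (1/3)*(-496) = -496/3 ≈ -165.33)
(-86 - 84)**2 + h = (-86 - 84)**2 - 496/3 = (-170)**2 - 496/3 = 28900 - 496/3 = 86204/3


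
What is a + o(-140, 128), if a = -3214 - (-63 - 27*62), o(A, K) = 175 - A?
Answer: -1162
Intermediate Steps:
a = -1477 (a = -3214 - (-63 - 1674) = -3214 - 1*(-1737) = -3214 + 1737 = -1477)
a + o(-140, 128) = -1477 + (175 - 1*(-140)) = -1477 + (175 + 140) = -1477 + 315 = -1162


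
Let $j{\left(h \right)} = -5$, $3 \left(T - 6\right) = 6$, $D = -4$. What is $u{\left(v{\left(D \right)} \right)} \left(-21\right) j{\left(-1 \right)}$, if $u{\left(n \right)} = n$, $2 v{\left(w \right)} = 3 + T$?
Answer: $\frac{1155}{2} \approx 577.5$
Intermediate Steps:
$T = 8$ ($T = 6 + \frac{1}{3} \cdot 6 = 6 + 2 = 8$)
$v{\left(w \right)} = \frac{11}{2}$ ($v{\left(w \right)} = \frac{3 + 8}{2} = \frac{1}{2} \cdot 11 = \frac{11}{2}$)
$u{\left(v{\left(D \right)} \right)} \left(-21\right) j{\left(-1 \right)} = \frac{11}{2} \left(-21\right) \left(-5\right) = \left(- \frac{231}{2}\right) \left(-5\right) = \frac{1155}{2}$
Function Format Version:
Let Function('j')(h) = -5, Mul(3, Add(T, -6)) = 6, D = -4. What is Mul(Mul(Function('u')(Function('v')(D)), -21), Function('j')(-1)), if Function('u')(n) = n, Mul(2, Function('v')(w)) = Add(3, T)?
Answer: Rational(1155, 2) ≈ 577.50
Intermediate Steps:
T = 8 (T = Add(6, Mul(Rational(1, 3), 6)) = Add(6, 2) = 8)
Function('v')(w) = Rational(11, 2) (Function('v')(w) = Mul(Rational(1, 2), Add(3, 8)) = Mul(Rational(1, 2), 11) = Rational(11, 2))
Mul(Mul(Function('u')(Function('v')(D)), -21), Function('j')(-1)) = Mul(Mul(Rational(11, 2), -21), -5) = Mul(Rational(-231, 2), -5) = Rational(1155, 2)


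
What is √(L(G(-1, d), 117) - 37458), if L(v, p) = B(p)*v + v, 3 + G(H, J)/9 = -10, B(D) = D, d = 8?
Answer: 24*I*√89 ≈ 226.42*I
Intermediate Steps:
G(H, J) = -117 (G(H, J) = -27 + 9*(-10) = -27 - 90 = -117)
L(v, p) = v + p*v (L(v, p) = p*v + v = v + p*v)
√(L(G(-1, d), 117) - 37458) = √(-117*(1 + 117) - 37458) = √(-117*118 - 37458) = √(-13806 - 37458) = √(-51264) = 24*I*√89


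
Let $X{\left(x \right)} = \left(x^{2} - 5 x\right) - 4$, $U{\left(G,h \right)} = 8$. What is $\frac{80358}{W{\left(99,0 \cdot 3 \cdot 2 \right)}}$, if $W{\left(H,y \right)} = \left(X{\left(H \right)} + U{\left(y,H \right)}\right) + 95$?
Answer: $\frac{26786}{3135} \approx 8.5442$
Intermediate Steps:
$X{\left(x \right)} = -4 + x^{2} - 5 x$
$W{\left(H,y \right)} = 99 + H^{2} - 5 H$ ($W{\left(H,y \right)} = \left(\left(-4 + H^{2} - 5 H\right) + 8\right) + 95 = \left(4 + H^{2} - 5 H\right) + 95 = 99 + H^{2} - 5 H$)
$\frac{80358}{W{\left(99,0 \cdot 3 \cdot 2 \right)}} = \frac{80358}{99 + 99^{2} - 495} = \frac{80358}{99 + 9801 - 495} = \frac{80358}{9405} = 80358 \cdot \frac{1}{9405} = \frac{26786}{3135}$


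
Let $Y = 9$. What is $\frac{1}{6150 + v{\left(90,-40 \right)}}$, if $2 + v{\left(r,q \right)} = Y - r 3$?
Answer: $\frac{1}{5887} \approx 0.00016987$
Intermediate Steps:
$v{\left(r,q \right)} = 7 - 3 r$ ($v{\left(r,q \right)} = -2 - \left(-9 + r 3\right) = -2 - \left(-9 + 3 r\right) = 7 - 3 r$)
$\frac{1}{6150 + v{\left(90,-40 \right)}} = \frac{1}{6150 + \left(7 - 270\right)} = \frac{1}{6150 - 263} = \frac{1}{5887}$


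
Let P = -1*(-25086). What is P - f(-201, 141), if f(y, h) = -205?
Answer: 25291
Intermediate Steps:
P = 25086
P - f(-201, 141) = 25086 - 1*(-205) = 25086 + 205 = 25291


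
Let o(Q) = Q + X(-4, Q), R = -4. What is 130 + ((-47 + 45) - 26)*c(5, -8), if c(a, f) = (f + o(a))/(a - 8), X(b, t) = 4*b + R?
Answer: -254/3 ≈ -84.667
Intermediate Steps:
X(b, t) = -4 + 4*b (X(b, t) = 4*b - 4 = -4 + 4*b)
o(Q) = -20 + Q (o(Q) = Q + (-4 + 4*(-4)) = Q + (-4 - 16) = Q - 20 = -20 + Q)
c(a, f) = (-20 + a + f)/(-8 + a) (c(a, f) = (f + (-20 + a))/(a - 8) = (-20 + a + f)/(-8 + a))
130 + ((-47 + 45) - 26)*c(5, -8) = 130 + ((-47 + 45) - 26)*((-20 + 5 - 8)/(-8 + 5)) = 130 + (-2 - 26)*(-23/(-3)) = 130 - (-28)*(-23)/3 = 130 - 28*23/3 = 130 - 644/3 = -254/3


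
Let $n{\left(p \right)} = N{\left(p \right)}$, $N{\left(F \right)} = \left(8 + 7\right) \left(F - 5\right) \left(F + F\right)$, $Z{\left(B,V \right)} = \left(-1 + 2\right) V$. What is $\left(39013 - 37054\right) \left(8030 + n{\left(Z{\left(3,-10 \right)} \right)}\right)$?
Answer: $24546270$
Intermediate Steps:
$Z{\left(B,V \right)} = V$ ($Z{\left(B,V \right)} = 1 V = V$)
$N{\left(F \right)} = 2 F \left(-75 + 15 F\right)$ ($N{\left(F \right)} = 15 \left(-5 + F\right) 2 F = \left(-75 + 15 F\right) 2 F = 2 F \left(-75 + 15 F\right)$)
$n{\left(p \right)} = 30 p \left(-5 + p\right)$
$\left(39013 - 37054\right) \left(8030 + n{\left(Z{\left(3,-10 \right)} \right)}\right) = \left(39013 - 37054\right) \left(8030 + 30 \left(-10\right) \left(-5 - 10\right)\right) = 1959 \left(8030 + 30 \left(-10\right) \left(-15\right)\right) = 1959 \left(8030 + 4500\right) = 1959 \cdot 12530 = 24546270$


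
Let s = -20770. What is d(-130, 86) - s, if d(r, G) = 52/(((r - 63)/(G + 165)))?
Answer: 3995558/193 ≈ 20702.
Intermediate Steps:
d(r, G) = 52*(165 + G)/(-63 + r) (d(r, G) = 52/(((-63 + r)/(165 + G))) = 52*((165 + G)/(-63 + r)) = 52*(165 + G)/(-63 + r))
d(-130, 86) - s = 52*(165 + 86)/(-63 - 130) - 1*(-20770) = 52*251/(-193) + 20770 = 52*(-1/193)*251 + 20770 = -13052/193 + 20770 = 3995558/193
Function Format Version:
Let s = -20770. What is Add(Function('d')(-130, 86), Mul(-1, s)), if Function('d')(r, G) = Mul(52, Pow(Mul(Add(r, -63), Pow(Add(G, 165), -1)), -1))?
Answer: Rational(3995558, 193) ≈ 20702.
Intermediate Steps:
Function('d')(r, G) = Mul(52, Pow(Add(-63, r), -1), Add(165, G)) (Function('d')(r, G) = Mul(52, Pow(Mul(Add(-63, r), Pow(Add(165, G), -1)), -1)) = Mul(52, Pow(Mul(Pow(Add(165, G), -1), Add(-63, r)), -1)) = Mul(52, Mul(Pow(Add(-63, r), -1), Add(165, G))) = Mul(52, Pow(Add(-63, r), -1), Add(165, G)))
Add(Function('d')(-130, 86), Mul(-1, s)) = Add(Mul(52, Pow(Add(-63, -130), -1), Add(165, 86)), Mul(-1, -20770)) = Add(Mul(52, Pow(-193, -1), 251), 20770) = Add(Mul(52, Rational(-1, 193), 251), 20770) = Add(Rational(-13052, 193), 20770) = Rational(3995558, 193)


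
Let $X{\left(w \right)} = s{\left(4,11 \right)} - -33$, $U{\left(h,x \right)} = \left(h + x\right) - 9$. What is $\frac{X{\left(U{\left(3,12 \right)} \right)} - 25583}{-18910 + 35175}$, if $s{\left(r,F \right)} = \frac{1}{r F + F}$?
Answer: $- \frac{1405249}{894575} \approx -1.5709$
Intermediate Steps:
$U{\left(h,x \right)} = -9 + h + x$
$s{\left(r,F \right)} = \frac{1}{F + F r}$ ($s{\left(r,F \right)} = \frac{1}{F r + F} = \frac{1}{F + F r}$)
$X{\left(w \right)} = \frac{1816}{55}$ ($X{\left(w \right)} = \frac{1}{11 \left(1 + 4\right)} - -33 = \frac{1}{11 \cdot 5} + 33 = \frac{1}{11} \cdot \frac{1}{5} + 33 = \frac{1}{55} + 33 = \frac{1816}{55}$)
$\frac{X{\left(U{\left(3,12 \right)} \right)} - 25583}{-18910 + 35175} = \frac{\frac{1816}{55} - 25583}{-18910 + 35175} = - \frac{1405249}{55 \cdot 16265} = \left(- \frac{1405249}{55}\right) \frac{1}{16265} = - \frac{1405249}{894575}$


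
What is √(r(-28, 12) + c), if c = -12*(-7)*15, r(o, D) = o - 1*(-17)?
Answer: √1249 ≈ 35.341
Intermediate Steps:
r(o, D) = 17 + o (r(o, D) = o + 17 = 17 + o)
c = 1260 (c = 84*15 = 1260)
√(r(-28, 12) + c) = √((17 - 28) + 1260) = √(-11 + 1260) = √1249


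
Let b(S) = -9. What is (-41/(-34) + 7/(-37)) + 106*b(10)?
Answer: -1198853/1258 ≈ -952.98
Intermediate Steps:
(-41/(-34) + 7/(-37)) + 106*b(10) = (-41/(-34) + 7/(-37)) + 106*(-9) = (-41*(-1/34) + 7*(-1/37)) - 954 = (41/34 - 7/37) - 954 = 1279/1258 - 954 = -1198853/1258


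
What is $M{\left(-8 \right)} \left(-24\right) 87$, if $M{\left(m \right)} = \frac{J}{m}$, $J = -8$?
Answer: $-2088$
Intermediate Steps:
$M{\left(m \right)} = - \frac{8}{m}$
$M{\left(-8 \right)} \left(-24\right) 87 = - \frac{8}{-8} \left(-24\right) 87 = \left(-8\right) \left(- \frac{1}{8}\right) \left(-24\right) 87 = 1 \left(-24\right) 87 = \left(-24\right) 87 = -2088$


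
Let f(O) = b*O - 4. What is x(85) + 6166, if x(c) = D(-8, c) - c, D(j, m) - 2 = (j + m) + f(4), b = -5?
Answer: 6136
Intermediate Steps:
f(O) = -4 - 5*O (f(O) = -5*O - 4 = -4 - 5*O)
D(j, m) = -22 + j + m (D(j, m) = 2 + ((j + m) + (-4 - 5*4)) = 2 + ((j + m) + (-4 - 20)) = 2 + ((j + m) - 24) = 2 + (-24 + j + m) = -22 + j + m)
x(c) = -30 (x(c) = (-22 - 8 + c) - c = (-30 + c) - c = -30)
x(85) + 6166 = -30 + 6166 = 6136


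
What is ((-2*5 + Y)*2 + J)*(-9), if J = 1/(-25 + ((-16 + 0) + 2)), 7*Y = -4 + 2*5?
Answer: 14997/91 ≈ 164.80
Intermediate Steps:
Y = 6/7 (Y = (-4 + 2*5)/7 = (-4 + 10)/7 = (⅐)*6 = 6/7 ≈ 0.85714)
J = -1/39 (J = 1/(-25 + (-16 + 2)) = 1/(-25 - 14) = 1/(-39) = -1/39 ≈ -0.025641)
((-2*5 + Y)*2 + J)*(-9) = ((-2*5 + 6/7)*2 - 1/39)*(-9) = ((-10 + 6/7)*2 - 1/39)*(-9) = (-64/7*2 - 1/39)*(-9) = (-128/7 - 1/39)*(-9) = -4999/273*(-9) = 14997/91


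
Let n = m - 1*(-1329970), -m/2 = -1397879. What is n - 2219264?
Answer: 1906464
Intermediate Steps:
m = 2795758 (m = -2*(-1397879) = 2795758)
n = 4125728 (n = 2795758 - 1*(-1329970) = 2795758 + 1329970 = 4125728)
n - 2219264 = 4125728 - 2219264 = 1906464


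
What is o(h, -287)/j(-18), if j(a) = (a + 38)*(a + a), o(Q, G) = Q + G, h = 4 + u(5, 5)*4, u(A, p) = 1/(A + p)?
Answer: 157/400 ≈ 0.39250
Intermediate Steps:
h = 22/5 (h = 4 + 4/(5 + 5) = 4 + 4/10 = 4 + (⅒)*4 = 4 + ⅖ = 22/5 ≈ 4.4000)
o(Q, G) = G + Q
j(a) = 2*a*(38 + a) (j(a) = (38 + a)*(2*a) = 2*a*(38 + a))
o(h, -287)/j(-18) = (-287 + 22/5)/((2*(-18)*(38 - 18))) = -1413/(5*(2*(-18)*20)) = -1413/5/(-720) = -1413/5*(-1/720) = 157/400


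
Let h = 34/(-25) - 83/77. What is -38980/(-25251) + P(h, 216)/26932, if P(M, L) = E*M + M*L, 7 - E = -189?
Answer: 493014951371/327278842275 ≈ 1.5064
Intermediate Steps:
E = 196 (E = 7 - 1*(-189) = 7 + 189 = 196)
h = -4693/1925 (h = 34*(-1/25) - 83*1/77 = -34/25 - 83/77 = -4693/1925 ≈ -2.4379)
P(M, L) = 196*M + L*M (P(M, L) = 196*M + M*L = 196*M + L*M)
-38980/(-25251) + P(h, 216)/26932 = -38980/(-25251) - 4693*(196 + 216)/1925/26932 = -38980*(-1/25251) - 4693/1925*412*(1/26932) = 38980/25251 - 1933516/1925*1/26932 = 38980/25251 - 483379/12961025 = 493014951371/327278842275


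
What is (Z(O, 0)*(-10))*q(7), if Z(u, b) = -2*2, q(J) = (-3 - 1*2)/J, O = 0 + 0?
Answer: -200/7 ≈ -28.571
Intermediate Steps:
O = 0
q(J) = -5/J (q(J) = (-3 - 2)/J = -5/J)
Z(u, b) = -4
(Z(O, 0)*(-10))*q(7) = (-4*(-10))*(-5/7) = 40*(-5*1/7) = 40*(-5/7) = -200/7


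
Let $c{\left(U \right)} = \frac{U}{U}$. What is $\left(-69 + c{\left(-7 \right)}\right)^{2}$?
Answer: $4624$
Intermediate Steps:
$c{\left(U \right)} = 1$
$\left(-69 + c{\left(-7 \right)}\right)^{2} = \left(-69 + 1\right)^{2} = \left(-68\right)^{2} = 4624$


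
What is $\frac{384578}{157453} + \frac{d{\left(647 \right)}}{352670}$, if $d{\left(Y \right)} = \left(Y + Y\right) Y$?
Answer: $\frac{133725804507}{27764474755} \approx 4.8164$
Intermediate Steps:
$d{\left(Y \right)} = 2 Y^{2}$ ($d{\left(Y \right)} = 2 Y Y = 2 Y^{2}$)
$\frac{384578}{157453} + \frac{d{\left(647 \right)}}{352670} = \frac{384578}{157453} + \frac{2 \cdot 647^{2}}{352670} = 384578 \cdot \frac{1}{157453} + 2 \cdot 418609 \cdot \frac{1}{352670} = \frac{384578}{157453} + 837218 \cdot \frac{1}{352670} = \frac{384578}{157453} + \frac{418609}{176335} = \frac{133725804507}{27764474755}$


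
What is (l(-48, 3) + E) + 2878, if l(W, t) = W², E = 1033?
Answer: 6215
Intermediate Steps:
(l(-48, 3) + E) + 2878 = ((-48)² + 1033) + 2878 = (2304 + 1033) + 2878 = 3337 + 2878 = 6215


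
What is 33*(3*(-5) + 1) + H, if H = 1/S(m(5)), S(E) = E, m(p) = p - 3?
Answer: -923/2 ≈ -461.50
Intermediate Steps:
m(p) = -3 + p
H = ½ (H = 1/(-3 + 5) = 1/2 = ½ ≈ 0.50000)
33*(3*(-5) + 1) + H = 33*(3*(-5) + 1) + ½ = 33*(-15 + 1) + ½ = 33*(-14) + ½ = -462 + ½ = -923/2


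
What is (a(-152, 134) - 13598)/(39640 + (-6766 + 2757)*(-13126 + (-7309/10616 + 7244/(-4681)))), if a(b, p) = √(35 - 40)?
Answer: -675732158608/2617393118595501 + 49693496*I*√5/2617393118595501 ≈ -0.00025817 + 4.2454e-8*I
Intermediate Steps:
a(b, p) = I*√5 (a(b, p) = √(-5) = I*√5)
(a(-152, 134) - 13598)/(39640 + (-6766 + 2757)*(-13126 + (-7309/10616 + 7244/(-4681)))) = (I*√5 - 13598)/(39640 + (-6766 + 2757)*(-13126 + (-7309/10616 + 7244/(-4681)))) = (-13598 + I*√5)/(39640 - 4009*(-13126 + (-7309*1/10616 + 7244*(-1/4681)))) = (-13598 + I*√5)/(39640 - 4009*(-13126 + (-7309/10616 - 7244/4681))) = (-13598 + I*√5)/(39640 - 4009*(-13126 - 111115733/49693496)) = (-13598 + I*√5)/(39640 - 4009*(-652387944229/49693496)) = (-13598 + I*√5)/(39640 + 2615423268414061/49693496) = (-13598 + I*√5)/(2617393118595501/49693496) = (-13598 + I*√5)*(49693496/2617393118595501) = -675732158608/2617393118595501 + 49693496*I*√5/2617393118595501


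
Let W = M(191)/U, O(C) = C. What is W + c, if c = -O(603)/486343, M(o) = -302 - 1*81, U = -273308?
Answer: 21464645/132921432644 ≈ 0.00016148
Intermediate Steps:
M(o) = -383 (M(o) = -302 - 81 = -383)
W = 383/273308 (W = -383/(-273308) = -383*(-1/273308) = 383/273308 ≈ 0.0014013)
c = -603/486343 ≈ -0.0012399
W + c = 383/273308 - 603/486343 = 21464645/132921432644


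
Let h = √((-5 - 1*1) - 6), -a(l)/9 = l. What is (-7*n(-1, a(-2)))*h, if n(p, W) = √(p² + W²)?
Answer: -70*I*√39 ≈ -437.15*I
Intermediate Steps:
a(l) = -9*l
h = 2*I*√3 (h = √((-5 - 1) - 6) = √(-6 - 6) = √(-12) = 2*I*√3 ≈ 3.4641*I)
n(p, W) = √(W² + p²)
(-7*n(-1, a(-2)))*h = (-7*√((-9*(-2))² + (-1)²))*(2*I*√3) = (-7*√(18² + 1))*(2*I*√3) = (-7*√(324 + 1))*(2*I*√3) = (-35*√13)*(2*I*√3) = -70*I*√39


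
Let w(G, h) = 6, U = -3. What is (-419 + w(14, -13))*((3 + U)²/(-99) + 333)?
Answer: -137529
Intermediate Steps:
(-419 + w(14, -13))*((3 + U)²/(-99) + 333) = (-419 + 6)*((3 - 3)²/(-99) + 333) = -413*(0²*(-1/99) + 333) = -413*(0*(-1/99) + 333) = -413*(0 + 333) = -413*333 = -137529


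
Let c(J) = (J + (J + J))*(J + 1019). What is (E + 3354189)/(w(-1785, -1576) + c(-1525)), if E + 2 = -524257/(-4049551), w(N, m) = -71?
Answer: 1940421692042/1339174367047 ≈ 1.4490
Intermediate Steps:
E = -7574845/4049551 (E = -2 - 524257/(-4049551) = -2 - 524257*(-1/4049551) = -2 + 524257/4049551 = -7574845/4049551 ≈ -1.8705)
c(J) = 3*J*(1019 + J) (c(J) = (J + 2*J)*(1019 + J) = (3*J)*(1019 + J) = 3*J*(1019 + J))
(E + 3354189)/(w(-1785, -1576) + c(-1525)) = (-7574845/4049551 + 3354189)/(-71 + 3*(-1525)*(1019 - 1525)) = 13582951844294/(4049551*(-71 + 3*(-1525)*(-506))) = 13582951844294/(4049551*(-71 + 2314950)) = (13582951844294/4049551)/2314879 = (13582951844294/4049551)*(1/2314879) = 1940421692042/1339174367047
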